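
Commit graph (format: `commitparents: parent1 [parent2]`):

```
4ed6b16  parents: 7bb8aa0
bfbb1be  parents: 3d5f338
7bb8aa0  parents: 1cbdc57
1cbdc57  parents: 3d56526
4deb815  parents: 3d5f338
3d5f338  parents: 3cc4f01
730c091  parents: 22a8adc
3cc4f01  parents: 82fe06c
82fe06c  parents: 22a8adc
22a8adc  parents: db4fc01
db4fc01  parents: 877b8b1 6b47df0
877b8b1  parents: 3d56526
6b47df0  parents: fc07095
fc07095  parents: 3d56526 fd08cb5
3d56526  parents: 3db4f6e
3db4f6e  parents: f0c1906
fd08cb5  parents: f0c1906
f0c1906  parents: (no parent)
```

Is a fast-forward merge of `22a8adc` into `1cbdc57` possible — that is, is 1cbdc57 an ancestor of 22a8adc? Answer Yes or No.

A fast-forward from 1cbdc57 to 22a8adc is possible iff 1cbdc57 is an ancestor of 22a8adc.
Ancestors of 22a8adc: {22a8adc, 3d56526, 3db4f6e, 6b47df0, 877b8b1, db4fc01, f0c1906, fc07095, fd08cb5}.
1cbdc57 is not among them, so fast-forward is not possible.

No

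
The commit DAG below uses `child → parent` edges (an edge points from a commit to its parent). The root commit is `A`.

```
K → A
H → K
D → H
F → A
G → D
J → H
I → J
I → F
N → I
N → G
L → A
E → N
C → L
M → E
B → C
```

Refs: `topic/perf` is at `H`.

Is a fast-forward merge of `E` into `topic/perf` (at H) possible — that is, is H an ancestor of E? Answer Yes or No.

Yes

A fast-forward from H to E is possible iff H is an ancestor of E.
Ancestors of E: {A, D, E, F, G, H, I, J, K, N}.
H is among them, so fast-forward is possible.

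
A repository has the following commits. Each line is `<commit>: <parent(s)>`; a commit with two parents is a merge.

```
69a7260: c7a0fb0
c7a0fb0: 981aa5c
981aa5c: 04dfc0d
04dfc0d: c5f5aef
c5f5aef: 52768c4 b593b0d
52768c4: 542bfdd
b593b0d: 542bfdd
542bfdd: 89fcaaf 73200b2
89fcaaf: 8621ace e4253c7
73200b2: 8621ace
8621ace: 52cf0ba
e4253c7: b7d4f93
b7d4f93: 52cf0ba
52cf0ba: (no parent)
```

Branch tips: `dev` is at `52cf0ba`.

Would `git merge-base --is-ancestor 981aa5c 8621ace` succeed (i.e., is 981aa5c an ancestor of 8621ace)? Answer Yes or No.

No

Ancestors of 8621ace: {52cf0ba, 8621ace}.
981aa5c is not in that set, so it is not an ancestor of 8621ace.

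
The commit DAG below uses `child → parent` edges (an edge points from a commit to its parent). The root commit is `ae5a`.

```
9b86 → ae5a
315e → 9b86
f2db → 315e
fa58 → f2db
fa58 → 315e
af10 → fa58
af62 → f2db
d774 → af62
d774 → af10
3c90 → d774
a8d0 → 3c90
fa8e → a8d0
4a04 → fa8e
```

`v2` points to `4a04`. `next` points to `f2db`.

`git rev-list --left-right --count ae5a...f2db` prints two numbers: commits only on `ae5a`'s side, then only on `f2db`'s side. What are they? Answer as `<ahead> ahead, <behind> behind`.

Reachable from ae5a: {ae5a}.
Reachable from f2db: {315e, 9b86, ae5a, f2db}.
Only in ae5a's history (ahead): {} — 0.
Only in f2db's history (behind): {315e, 9b86, f2db} — 3.

0 ahead, 3 behind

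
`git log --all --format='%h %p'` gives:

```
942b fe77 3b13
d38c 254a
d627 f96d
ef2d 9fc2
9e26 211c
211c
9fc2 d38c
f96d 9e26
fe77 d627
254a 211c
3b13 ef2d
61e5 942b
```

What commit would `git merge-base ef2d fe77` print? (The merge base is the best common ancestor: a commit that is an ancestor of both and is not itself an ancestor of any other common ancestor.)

Ancestors of ef2d: {211c, 254a, 9fc2, d38c, ef2d}.
Ancestors of fe77: {211c, 9e26, d627, f96d, fe77}.
Common ancestors: {211c}.
The only common ancestor is 211c, so it is the merge base.

211c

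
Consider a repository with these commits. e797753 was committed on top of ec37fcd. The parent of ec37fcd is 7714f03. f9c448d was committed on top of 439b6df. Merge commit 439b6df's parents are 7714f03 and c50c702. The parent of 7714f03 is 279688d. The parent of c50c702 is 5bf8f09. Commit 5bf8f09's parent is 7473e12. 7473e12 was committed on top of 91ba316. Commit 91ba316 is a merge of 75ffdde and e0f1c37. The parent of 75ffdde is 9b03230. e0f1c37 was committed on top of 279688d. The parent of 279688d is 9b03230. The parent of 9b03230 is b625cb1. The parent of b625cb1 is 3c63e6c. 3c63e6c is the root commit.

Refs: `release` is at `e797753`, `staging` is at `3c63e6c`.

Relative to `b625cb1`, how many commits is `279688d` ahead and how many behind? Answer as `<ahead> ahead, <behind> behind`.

2 ahead, 0 behind

Reachable from 279688d: {279688d, 3c63e6c, 9b03230, b625cb1}.
Reachable from b625cb1: {3c63e6c, b625cb1}.
Only in 279688d's history (ahead): {279688d, 9b03230} — 2.
Only in b625cb1's history (behind): {} — 0.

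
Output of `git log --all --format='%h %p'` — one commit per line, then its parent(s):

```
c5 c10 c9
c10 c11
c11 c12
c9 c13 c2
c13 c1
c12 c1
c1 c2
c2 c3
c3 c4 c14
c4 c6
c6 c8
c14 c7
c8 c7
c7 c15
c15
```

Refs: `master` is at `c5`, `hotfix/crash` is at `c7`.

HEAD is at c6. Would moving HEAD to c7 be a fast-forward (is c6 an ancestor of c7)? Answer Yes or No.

A fast-forward from c6 to c7 is possible iff c6 is an ancestor of c7.
Ancestors of c7: {c15, c7}.
c6 is not among them, so fast-forward is not possible.

No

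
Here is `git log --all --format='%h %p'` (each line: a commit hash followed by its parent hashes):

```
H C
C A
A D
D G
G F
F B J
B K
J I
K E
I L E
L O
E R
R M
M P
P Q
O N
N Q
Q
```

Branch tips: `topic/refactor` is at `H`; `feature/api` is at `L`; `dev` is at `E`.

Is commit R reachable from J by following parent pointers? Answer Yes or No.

Yes

Ancestors of J (commits reachable by following parents): {E, I, J, L, M, N, O, P, Q, R}.
R is in that set, so it is an ancestor of J.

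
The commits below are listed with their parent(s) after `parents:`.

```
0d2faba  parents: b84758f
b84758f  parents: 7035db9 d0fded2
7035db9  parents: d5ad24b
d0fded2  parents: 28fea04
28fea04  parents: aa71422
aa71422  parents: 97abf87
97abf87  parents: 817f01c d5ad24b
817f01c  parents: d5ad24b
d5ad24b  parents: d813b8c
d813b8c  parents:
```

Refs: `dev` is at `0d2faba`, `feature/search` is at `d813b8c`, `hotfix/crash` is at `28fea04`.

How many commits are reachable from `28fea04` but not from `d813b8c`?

5

Reachable from 28fea04: {28fea04, 817f01c, 97abf87, aa71422, d5ad24b, d813b8c}.
Reachable from d813b8c: {d813b8c}.
In 28fea04's history but not d813b8c's: {28fea04, 817f01c, 97abf87, aa71422, d5ad24b} — 5 commits.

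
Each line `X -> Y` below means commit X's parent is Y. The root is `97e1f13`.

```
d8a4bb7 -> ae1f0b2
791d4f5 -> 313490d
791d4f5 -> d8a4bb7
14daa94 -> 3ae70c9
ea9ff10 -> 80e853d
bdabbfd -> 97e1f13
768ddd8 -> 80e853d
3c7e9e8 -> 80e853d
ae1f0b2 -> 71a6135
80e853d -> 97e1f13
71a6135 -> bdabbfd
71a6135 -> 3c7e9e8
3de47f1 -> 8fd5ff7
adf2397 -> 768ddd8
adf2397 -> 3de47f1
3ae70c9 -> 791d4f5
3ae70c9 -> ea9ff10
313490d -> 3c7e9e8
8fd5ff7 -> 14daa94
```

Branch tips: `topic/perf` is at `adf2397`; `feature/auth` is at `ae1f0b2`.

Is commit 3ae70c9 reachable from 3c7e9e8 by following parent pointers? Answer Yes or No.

No

Ancestors of 3c7e9e8: {3c7e9e8, 80e853d, 97e1f13}.
3ae70c9 is not in that set, so it is not an ancestor of 3c7e9e8.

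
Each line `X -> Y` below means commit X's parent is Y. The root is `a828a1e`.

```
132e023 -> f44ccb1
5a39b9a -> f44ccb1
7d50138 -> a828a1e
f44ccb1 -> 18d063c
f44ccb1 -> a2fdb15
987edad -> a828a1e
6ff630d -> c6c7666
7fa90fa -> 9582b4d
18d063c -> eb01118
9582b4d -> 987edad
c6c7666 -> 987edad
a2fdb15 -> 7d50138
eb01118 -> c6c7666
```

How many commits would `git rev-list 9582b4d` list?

3

Walking parent pointers from 9582b4d: reachable set = {9582b4d, 987edad, a828a1e}.
That is 3 commits.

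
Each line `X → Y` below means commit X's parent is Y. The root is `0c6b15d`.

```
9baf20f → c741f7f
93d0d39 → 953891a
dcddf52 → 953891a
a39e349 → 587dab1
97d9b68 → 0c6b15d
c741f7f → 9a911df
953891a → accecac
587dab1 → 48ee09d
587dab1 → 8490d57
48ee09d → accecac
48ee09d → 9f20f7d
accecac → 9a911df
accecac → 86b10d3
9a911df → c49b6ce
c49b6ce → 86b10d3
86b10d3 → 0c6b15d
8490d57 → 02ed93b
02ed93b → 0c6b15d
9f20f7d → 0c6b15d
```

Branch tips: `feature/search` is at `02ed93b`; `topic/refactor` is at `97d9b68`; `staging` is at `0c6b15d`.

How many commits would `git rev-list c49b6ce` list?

Walking parent pointers from c49b6ce: reachable set = {0c6b15d, 86b10d3, c49b6ce}.
That is 3 commits.

3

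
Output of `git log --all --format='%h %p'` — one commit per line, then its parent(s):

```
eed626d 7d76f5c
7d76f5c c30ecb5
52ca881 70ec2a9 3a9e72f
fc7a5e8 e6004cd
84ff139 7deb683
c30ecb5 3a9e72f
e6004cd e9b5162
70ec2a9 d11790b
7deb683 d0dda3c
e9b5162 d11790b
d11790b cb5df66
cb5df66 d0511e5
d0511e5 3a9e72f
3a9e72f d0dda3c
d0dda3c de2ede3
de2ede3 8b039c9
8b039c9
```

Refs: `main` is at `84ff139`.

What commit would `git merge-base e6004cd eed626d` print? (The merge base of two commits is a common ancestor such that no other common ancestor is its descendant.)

Ancestors of e6004cd: {3a9e72f, 8b039c9, cb5df66, d0511e5, d0dda3c, d11790b, de2ede3, e6004cd, e9b5162}.
Ancestors of eed626d: {3a9e72f, 7d76f5c, 8b039c9, c30ecb5, d0dda3c, de2ede3, eed626d}.
Common ancestors: {3a9e72f, 8b039c9, d0dda3c, de2ede3}.
Among these, 3a9e72f is not an ancestor of any other common ancestor — it is the merge base.

3a9e72f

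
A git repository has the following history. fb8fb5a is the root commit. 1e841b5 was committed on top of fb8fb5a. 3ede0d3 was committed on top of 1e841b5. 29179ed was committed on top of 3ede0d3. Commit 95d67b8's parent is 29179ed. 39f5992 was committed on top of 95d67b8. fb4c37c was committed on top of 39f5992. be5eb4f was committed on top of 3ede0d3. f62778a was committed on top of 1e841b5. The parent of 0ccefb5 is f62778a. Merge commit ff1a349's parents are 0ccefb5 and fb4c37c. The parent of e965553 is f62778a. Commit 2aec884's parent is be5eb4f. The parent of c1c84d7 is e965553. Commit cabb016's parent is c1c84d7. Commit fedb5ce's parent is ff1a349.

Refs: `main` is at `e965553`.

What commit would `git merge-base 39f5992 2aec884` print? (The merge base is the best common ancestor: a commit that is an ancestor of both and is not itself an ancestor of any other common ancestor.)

Ancestors of 39f5992: {1e841b5, 29179ed, 39f5992, 3ede0d3, 95d67b8, fb8fb5a}.
Ancestors of 2aec884: {1e841b5, 2aec884, 3ede0d3, be5eb4f, fb8fb5a}.
Common ancestors: {1e841b5, 3ede0d3, fb8fb5a}.
Among these, 3ede0d3 is not an ancestor of any other common ancestor — it is the merge base.

3ede0d3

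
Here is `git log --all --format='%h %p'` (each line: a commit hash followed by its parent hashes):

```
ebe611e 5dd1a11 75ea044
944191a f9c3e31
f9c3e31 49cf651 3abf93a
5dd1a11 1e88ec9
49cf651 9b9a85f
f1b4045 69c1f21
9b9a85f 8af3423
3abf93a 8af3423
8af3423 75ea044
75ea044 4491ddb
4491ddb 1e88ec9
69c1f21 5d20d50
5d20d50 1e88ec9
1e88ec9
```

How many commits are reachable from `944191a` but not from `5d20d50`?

Reachable from 944191a: {1e88ec9, 3abf93a, 4491ddb, 49cf651, 75ea044, 8af3423, 944191a, 9b9a85f, f9c3e31}.
Reachable from 5d20d50: {1e88ec9, 5d20d50}.
In 944191a's history but not 5d20d50's: {3abf93a, 4491ddb, 49cf651, 75ea044, 8af3423, 944191a, 9b9a85f, f9c3e31} — 8 commits.

8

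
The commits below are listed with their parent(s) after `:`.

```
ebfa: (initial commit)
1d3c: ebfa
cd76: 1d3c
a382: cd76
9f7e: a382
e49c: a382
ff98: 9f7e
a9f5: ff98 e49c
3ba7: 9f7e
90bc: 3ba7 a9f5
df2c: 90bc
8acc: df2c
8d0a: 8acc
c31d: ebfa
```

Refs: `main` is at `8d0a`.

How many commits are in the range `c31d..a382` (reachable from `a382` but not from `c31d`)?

Reachable from a382: {1d3c, a382, cd76, ebfa}.
Reachable from c31d: {c31d, ebfa}.
In a382's history but not c31d's: {1d3c, a382, cd76} — 3 commits.

3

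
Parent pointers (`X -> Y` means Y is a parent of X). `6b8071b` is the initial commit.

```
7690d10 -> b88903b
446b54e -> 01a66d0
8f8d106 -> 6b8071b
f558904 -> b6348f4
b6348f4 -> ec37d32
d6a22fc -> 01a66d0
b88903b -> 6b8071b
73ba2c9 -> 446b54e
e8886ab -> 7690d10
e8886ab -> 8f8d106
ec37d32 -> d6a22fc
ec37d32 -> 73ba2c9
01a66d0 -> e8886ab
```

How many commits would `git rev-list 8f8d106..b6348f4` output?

Reachable from b6348f4: {01a66d0, 446b54e, 6b8071b, 73ba2c9, 7690d10, 8f8d106, b6348f4, b88903b, d6a22fc, e8886ab, ec37d32}.
Reachable from 8f8d106: {6b8071b, 8f8d106}.
In b6348f4's history but not 8f8d106's: {01a66d0, 446b54e, 73ba2c9, 7690d10, b6348f4, b88903b, d6a22fc, e8886ab, ec37d32} — 9 commits.

9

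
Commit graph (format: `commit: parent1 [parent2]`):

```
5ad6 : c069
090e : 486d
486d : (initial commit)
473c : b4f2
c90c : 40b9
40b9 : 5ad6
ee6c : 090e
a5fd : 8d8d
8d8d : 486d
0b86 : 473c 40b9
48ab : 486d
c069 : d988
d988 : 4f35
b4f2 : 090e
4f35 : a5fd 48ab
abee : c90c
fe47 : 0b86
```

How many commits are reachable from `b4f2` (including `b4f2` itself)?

Walking parent pointers from b4f2: reachable set = {090e, 486d, b4f2}.
That is 3 commits.

3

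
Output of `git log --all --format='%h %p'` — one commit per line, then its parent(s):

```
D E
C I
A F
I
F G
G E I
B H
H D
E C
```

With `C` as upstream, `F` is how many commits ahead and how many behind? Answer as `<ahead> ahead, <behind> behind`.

Reachable from F: {C, E, F, G, I}.
Reachable from C: {C, I}.
Only in F's history (ahead): {E, F, G} — 3.
Only in C's history (behind): {} — 0.

3 ahead, 0 behind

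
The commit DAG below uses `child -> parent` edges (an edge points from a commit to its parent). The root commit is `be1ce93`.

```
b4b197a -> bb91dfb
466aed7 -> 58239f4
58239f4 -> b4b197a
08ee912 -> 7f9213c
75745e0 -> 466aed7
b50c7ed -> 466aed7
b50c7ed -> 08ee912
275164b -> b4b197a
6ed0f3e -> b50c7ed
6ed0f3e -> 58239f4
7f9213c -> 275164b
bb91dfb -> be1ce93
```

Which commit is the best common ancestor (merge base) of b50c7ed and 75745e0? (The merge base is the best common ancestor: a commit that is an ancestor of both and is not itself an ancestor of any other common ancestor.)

466aed7

Ancestors of b50c7ed: {08ee912, 275164b, 466aed7, 58239f4, 7f9213c, b4b197a, b50c7ed, bb91dfb, be1ce93}.
Ancestors of 75745e0: {466aed7, 58239f4, 75745e0, b4b197a, bb91dfb, be1ce93}.
Common ancestors: {466aed7, 58239f4, b4b197a, bb91dfb, be1ce93}.
Among these, 466aed7 is not an ancestor of any other common ancestor — it is the merge base.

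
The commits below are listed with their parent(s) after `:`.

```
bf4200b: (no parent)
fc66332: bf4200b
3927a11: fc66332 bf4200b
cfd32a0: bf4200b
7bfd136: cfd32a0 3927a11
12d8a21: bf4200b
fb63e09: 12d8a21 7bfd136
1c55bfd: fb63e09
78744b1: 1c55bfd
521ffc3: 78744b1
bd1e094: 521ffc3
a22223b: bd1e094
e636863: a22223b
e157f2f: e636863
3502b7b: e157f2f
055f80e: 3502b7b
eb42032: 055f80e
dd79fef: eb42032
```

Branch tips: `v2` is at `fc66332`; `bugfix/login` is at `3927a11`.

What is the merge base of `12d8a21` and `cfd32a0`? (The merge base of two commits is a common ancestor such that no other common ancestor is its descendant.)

Ancestors of 12d8a21: {12d8a21, bf4200b}.
Ancestors of cfd32a0: {bf4200b, cfd32a0}.
Common ancestors: {bf4200b}.
The only common ancestor is bf4200b, so it is the merge base.

bf4200b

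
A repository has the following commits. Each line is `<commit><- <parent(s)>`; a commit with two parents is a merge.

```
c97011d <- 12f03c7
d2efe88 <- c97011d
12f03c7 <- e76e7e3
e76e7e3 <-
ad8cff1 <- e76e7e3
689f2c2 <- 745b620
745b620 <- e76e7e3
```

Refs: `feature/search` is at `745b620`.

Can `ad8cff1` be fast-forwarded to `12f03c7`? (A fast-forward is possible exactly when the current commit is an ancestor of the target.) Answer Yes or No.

No

A fast-forward from ad8cff1 to 12f03c7 is possible iff ad8cff1 is an ancestor of 12f03c7.
Ancestors of 12f03c7: {12f03c7, e76e7e3}.
ad8cff1 is not among them, so fast-forward is not possible.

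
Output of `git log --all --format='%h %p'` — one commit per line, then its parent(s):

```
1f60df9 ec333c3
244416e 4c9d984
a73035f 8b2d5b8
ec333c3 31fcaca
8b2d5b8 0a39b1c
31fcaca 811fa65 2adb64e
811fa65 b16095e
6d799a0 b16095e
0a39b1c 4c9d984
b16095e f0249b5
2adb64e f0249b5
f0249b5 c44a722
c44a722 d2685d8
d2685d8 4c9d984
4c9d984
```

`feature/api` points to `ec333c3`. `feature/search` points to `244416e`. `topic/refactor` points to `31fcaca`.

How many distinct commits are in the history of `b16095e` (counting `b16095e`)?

5

Walking parent pointers from b16095e: reachable set = {4c9d984, b16095e, c44a722, d2685d8, f0249b5}.
That is 5 commits.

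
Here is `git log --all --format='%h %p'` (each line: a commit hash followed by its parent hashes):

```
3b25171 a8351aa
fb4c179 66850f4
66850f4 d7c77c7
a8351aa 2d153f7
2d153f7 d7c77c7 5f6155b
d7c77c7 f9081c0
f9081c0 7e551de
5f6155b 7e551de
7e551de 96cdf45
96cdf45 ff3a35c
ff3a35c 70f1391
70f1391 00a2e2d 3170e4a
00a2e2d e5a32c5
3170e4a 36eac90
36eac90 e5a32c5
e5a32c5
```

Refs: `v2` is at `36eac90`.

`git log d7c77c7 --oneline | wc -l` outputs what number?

10

Walking parent pointers from d7c77c7: reachable set = {00a2e2d, 3170e4a, 36eac90, 70f1391, 7e551de, 96cdf45, d7c77c7, e5a32c5, f9081c0, ff3a35c}.
That is 10 commits.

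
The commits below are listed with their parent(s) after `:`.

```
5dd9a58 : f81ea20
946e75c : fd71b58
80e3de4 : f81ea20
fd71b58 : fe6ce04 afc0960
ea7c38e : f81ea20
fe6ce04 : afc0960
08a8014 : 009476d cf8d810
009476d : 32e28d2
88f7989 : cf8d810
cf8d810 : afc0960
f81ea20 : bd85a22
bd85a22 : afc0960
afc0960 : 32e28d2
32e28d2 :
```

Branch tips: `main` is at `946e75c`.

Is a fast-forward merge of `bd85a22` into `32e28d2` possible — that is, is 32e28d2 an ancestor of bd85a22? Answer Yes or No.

Yes

A fast-forward from 32e28d2 to bd85a22 is possible iff 32e28d2 is an ancestor of bd85a22.
Ancestors of bd85a22: {32e28d2, afc0960, bd85a22}.
32e28d2 is among them, so fast-forward is possible.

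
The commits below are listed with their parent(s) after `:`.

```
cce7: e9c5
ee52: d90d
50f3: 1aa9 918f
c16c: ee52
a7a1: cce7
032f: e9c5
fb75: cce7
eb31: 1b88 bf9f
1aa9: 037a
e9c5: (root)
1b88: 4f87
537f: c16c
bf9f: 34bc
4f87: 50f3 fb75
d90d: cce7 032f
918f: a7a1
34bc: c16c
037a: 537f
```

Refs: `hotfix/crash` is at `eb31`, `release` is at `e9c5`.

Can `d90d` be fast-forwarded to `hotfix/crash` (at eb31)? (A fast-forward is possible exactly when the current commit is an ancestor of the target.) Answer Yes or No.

A fast-forward from d90d to eb31 is possible iff d90d is an ancestor of eb31.
Ancestors of eb31: {032f, 037a, 1aa9, 1b88, 34bc, 4f87, 50f3, 537f, 918f, a7a1, bf9f, c16c, cce7, d90d, e9c5, eb31, ee52, fb75}.
d90d is among them, so fast-forward is possible.

Yes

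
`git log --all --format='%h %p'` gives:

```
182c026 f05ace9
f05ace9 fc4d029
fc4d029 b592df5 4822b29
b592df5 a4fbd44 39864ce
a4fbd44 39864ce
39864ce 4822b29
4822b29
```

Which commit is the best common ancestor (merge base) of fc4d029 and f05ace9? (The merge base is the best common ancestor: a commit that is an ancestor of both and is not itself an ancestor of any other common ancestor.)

Ancestors of fc4d029: {39864ce, 4822b29, a4fbd44, b592df5, fc4d029}.
Ancestors of f05ace9: {39864ce, 4822b29, a4fbd44, b592df5, f05ace9, fc4d029}.
Common ancestors: {39864ce, 4822b29, a4fbd44, b592df5, fc4d029}.
Among these, fc4d029 is not an ancestor of any other common ancestor — it is the merge base.

fc4d029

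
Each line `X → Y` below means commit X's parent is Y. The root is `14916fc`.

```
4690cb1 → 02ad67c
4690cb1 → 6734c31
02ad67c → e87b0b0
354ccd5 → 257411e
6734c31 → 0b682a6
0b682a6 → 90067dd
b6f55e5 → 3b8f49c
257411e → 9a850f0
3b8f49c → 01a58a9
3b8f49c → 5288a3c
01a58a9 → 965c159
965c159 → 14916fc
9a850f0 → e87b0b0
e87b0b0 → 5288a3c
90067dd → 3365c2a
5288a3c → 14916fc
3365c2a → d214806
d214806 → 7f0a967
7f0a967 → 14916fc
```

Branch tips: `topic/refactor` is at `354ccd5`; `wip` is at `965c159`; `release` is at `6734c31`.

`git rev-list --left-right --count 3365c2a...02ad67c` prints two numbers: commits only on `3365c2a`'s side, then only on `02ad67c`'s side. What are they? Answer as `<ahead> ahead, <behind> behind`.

Reachable from 3365c2a: {14916fc, 3365c2a, 7f0a967, d214806}.
Reachable from 02ad67c: {02ad67c, 14916fc, 5288a3c, e87b0b0}.
Only in 3365c2a's history (ahead): {3365c2a, 7f0a967, d214806} — 3.
Only in 02ad67c's history (behind): {02ad67c, 5288a3c, e87b0b0} — 3.

3 ahead, 3 behind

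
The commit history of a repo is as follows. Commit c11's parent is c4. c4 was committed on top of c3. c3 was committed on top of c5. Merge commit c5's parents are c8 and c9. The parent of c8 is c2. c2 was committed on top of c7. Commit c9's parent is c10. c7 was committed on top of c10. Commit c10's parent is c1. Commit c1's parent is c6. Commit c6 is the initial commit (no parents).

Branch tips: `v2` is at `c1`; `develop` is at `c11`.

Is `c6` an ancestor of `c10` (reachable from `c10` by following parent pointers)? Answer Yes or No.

Yes

Ancestors of c10 (commits reachable by following parents): {c1, c10, c6}.
c6 is in that set, so it is an ancestor of c10.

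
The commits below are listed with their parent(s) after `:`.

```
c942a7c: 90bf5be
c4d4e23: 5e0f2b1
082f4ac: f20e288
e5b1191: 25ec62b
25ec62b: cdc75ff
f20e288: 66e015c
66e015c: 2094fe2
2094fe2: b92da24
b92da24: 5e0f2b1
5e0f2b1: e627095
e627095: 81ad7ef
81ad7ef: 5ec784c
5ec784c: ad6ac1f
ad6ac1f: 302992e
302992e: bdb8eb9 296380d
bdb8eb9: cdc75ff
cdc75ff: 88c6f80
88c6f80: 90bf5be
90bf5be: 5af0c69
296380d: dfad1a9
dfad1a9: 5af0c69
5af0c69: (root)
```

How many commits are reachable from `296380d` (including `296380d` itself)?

3

Walking parent pointers from 296380d: reachable set = {296380d, 5af0c69, dfad1a9}.
That is 3 commits.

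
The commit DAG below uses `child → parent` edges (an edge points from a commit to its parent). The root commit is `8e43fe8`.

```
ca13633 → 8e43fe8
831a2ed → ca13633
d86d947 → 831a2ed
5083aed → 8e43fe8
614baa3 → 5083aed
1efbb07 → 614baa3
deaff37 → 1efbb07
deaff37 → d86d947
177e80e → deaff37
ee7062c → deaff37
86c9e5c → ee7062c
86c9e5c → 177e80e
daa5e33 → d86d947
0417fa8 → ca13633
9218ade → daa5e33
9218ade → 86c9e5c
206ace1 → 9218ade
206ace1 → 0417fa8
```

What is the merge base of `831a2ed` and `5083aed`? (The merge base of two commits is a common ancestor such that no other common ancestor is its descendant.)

Ancestors of 831a2ed: {831a2ed, 8e43fe8, ca13633}.
Ancestors of 5083aed: {5083aed, 8e43fe8}.
Common ancestors: {8e43fe8}.
The only common ancestor is 8e43fe8, so it is the merge base.

8e43fe8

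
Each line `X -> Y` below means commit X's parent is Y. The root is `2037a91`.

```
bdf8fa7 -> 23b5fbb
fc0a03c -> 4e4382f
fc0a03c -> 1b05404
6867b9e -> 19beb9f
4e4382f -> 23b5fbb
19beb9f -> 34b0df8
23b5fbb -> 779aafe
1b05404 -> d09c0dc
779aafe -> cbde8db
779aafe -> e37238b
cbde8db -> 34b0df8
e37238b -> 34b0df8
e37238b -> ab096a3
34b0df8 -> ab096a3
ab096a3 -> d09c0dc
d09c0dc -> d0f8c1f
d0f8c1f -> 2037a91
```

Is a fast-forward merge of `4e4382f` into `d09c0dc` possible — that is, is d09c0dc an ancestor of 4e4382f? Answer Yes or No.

Yes

A fast-forward from d09c0dc to 4e4382f is possible iff d09c0dc is an ancestor of 4e4382f.
Ancestors of 4e4382f: {2037a91, 23b5fbb, 34b0df8, 4e4382f, 779aafe, ab096a3, cbde8db, d09c0dc, d0f8c1f, e37238b}.
d09c0dc is among them, so fast-forward is possible.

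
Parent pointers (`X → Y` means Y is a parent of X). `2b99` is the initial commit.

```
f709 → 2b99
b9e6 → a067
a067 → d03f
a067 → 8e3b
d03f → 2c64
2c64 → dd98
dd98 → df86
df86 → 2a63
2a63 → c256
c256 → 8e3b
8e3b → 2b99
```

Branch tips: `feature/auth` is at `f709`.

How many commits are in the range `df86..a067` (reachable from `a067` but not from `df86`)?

4

Reachable from a067: {2a63, 2b99, 2c64, 8e3b, a067, c256, d03f, dd98, df86}.
Reachable from df86: {2a63, 2b99, 8e3b, c256, df86}.
In a067's history but not df86's: {2c64, a067, d03f, dd98} — 4 commits.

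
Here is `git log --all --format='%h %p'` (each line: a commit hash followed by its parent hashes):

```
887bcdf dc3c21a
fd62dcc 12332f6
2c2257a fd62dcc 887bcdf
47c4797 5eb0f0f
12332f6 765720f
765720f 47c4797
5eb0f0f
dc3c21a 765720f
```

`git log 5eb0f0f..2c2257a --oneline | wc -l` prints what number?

Reachable from 2c2257a: {12332f6, 2c2257a, 47c4797, 5eb0f0f, 765720f, 887bcdf, dc3c21a, fd62dcc}.
Reachable from 5eb0f0f: {5eb0f0f}.
In 2c2257a's history but not 5eb0f0f's: {12332f6, 2c2257a, 47c4797, 765720f, 887bcdf, dc3c21a, fd62dcc} — 7 commits.

7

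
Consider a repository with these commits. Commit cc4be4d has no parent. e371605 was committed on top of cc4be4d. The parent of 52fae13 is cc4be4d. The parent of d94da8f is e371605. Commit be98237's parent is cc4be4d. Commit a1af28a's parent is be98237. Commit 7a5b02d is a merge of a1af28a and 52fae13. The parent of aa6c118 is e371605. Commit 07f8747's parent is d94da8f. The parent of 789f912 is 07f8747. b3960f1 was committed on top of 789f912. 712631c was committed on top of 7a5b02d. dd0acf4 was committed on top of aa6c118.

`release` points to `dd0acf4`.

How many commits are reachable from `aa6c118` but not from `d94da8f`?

1

Reachable from aa6c118: {aa6c118, cc4be4d, e371605}.
Reachable from d94da8f: {cc4be4d, d94da8f, e371605}.
In aa6c118's history but not d94da8f's: {aa6c118} — 1 commit.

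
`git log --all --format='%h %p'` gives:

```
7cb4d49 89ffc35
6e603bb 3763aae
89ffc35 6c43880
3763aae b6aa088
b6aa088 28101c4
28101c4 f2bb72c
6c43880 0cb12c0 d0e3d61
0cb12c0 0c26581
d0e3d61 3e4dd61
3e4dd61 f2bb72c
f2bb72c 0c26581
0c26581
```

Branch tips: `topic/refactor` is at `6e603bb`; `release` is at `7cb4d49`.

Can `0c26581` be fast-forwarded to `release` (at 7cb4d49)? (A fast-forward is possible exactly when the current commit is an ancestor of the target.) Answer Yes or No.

Yes

A fast-forward from 0c26581 to 7cb4d49 is possible iff 0c26581 is an ancestor of 7cb4d49.
Ancestors of 7cb4d49: {0c26581, 0cb12c0, 3e4dd61, 6c43880, 7cb4d49, 89ffc35, d0e3d61, f2bb72c}.
0c26581 is among them, so fast-forward is possible.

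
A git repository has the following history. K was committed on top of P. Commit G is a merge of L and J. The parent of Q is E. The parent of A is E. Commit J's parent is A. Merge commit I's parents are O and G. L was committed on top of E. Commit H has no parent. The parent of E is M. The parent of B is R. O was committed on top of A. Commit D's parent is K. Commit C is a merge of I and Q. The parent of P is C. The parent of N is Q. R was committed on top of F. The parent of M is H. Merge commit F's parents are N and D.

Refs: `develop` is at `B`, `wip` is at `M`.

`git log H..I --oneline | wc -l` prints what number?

Reachable from I: {A, E, G, H, I, J, L, M, O}.
Reachable from H: {H}.
In I's history but not H's: {A, E, G, I, J, L, M, O} — 8 commits.

8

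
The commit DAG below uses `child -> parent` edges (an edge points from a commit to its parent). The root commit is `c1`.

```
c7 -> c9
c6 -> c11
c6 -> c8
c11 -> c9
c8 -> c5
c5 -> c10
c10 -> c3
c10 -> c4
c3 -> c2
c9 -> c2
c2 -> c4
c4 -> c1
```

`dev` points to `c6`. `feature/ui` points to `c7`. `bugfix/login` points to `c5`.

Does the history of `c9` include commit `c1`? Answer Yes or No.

Ancestors of c9 (commits reachable by following parents): {c1, c2, c4, c9}.
c1 is in that set, so it is an ancestor of c9.

Yes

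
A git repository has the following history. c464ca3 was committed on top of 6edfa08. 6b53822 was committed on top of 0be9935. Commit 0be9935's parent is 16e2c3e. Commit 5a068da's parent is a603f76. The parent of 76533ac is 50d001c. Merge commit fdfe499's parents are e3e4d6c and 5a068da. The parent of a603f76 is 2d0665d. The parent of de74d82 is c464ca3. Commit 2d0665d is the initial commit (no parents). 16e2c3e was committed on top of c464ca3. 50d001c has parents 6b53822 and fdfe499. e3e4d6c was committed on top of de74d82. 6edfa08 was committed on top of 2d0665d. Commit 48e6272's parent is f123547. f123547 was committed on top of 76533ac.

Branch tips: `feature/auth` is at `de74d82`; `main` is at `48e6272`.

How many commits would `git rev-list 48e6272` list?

15

Walking parent pointers from 48e6272: reachable set = {0be9935, 16e2c3e, 2d0665d, 48e6272, 50d001c, 5a068da, 6b53822, 6edfa08, 76533ac, a603f76, c464ca3, de74d82, e3e4d6c, f123547, fdfe499}.
That is 15 commits.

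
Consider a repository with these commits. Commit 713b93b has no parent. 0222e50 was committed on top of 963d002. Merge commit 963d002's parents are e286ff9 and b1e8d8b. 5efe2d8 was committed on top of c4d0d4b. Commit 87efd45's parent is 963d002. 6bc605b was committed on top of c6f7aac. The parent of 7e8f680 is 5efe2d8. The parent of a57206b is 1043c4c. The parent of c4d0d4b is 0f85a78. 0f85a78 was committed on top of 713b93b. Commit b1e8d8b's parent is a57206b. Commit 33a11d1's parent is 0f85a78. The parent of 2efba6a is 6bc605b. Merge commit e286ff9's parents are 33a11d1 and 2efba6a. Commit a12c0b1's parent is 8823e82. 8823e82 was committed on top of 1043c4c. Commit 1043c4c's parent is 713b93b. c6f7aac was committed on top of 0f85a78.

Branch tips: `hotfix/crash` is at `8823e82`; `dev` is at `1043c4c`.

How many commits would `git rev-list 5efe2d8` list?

4

Walking parent pointers from 5efe2d8: reachable set = {0f85a78, 5efe2d8, 713b93b, c4d0d4b}.
That is 4 commits.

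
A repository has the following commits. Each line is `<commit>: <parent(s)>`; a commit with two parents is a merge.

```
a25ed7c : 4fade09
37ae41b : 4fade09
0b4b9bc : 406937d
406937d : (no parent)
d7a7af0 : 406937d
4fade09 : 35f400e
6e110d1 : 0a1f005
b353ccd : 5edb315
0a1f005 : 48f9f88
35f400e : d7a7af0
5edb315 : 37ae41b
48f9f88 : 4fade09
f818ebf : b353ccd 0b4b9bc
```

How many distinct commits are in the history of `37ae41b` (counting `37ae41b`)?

Walking parent pointers from 37ae41b: reachable set = {35f400e, 37ae41b, 406937d, 4fade09, d7a7af0}.
That is 5 commits.

5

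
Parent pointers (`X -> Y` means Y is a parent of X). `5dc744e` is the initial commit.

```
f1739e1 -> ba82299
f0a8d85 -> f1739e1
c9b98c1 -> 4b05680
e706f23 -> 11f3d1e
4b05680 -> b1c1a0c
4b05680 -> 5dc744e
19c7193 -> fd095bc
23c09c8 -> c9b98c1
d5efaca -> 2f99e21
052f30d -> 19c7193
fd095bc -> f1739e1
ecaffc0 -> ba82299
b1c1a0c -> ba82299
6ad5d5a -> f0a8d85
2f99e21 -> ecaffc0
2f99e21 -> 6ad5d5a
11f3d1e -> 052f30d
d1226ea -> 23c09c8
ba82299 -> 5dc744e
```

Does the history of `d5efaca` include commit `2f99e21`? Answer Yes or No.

Yes

Ancestors of d5efaca (commits reachable by following parents): {2f99e21, 5dc744e, 6ad5d5a, ba82299, d5efaca, ecaffc0, f0a8d85, f1739e1}.
2f99e21 is in that set, so it is an ancestor of d5efaca.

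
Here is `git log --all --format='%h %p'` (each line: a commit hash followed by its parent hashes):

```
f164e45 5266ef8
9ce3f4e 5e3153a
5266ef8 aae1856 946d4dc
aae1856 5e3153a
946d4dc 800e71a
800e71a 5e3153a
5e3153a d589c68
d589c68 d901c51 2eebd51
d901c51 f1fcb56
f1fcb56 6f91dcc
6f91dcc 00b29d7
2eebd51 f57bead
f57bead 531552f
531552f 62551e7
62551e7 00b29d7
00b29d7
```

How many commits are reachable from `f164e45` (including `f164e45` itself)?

Walking parent pointers from f164e45: reachable set = {00b29d7, 2eebd51, 5266ef8, 531552f, 5e3153a, 62551e7, 6f91dcc, 800e71a, 946d4dc, aae1856, d589c68, d901c51, f164e45, f1fcb56, f57bead}.
That is 15 commits.

15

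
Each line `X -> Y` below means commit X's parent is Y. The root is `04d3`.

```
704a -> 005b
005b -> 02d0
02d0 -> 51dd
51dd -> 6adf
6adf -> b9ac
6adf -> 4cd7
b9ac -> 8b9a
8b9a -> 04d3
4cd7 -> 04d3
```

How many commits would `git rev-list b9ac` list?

Walking parent pointers from b9ac: reachable set = {04d3, 8b9a, b9ac}.
That is 3 commits.

3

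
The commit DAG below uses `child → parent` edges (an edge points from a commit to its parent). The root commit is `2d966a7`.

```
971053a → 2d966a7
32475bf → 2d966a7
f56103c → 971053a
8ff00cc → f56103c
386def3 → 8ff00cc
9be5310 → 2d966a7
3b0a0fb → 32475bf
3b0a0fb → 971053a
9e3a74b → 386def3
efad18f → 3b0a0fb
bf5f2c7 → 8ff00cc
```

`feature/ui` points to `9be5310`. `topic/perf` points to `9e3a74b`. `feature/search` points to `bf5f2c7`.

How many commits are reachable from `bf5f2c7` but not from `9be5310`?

4

Reachable from bf5f2c7: {2d966a7, 8ff00cc, 971053a, bf5f2c7, f56103c}.
Reachable from 9be5310: {2d966a7, 9be5310}.
In bf5f2c7's history but not 9be5310's: {8ff00cc, 971053a, bf5f2c7, f56103c} — 4 commits.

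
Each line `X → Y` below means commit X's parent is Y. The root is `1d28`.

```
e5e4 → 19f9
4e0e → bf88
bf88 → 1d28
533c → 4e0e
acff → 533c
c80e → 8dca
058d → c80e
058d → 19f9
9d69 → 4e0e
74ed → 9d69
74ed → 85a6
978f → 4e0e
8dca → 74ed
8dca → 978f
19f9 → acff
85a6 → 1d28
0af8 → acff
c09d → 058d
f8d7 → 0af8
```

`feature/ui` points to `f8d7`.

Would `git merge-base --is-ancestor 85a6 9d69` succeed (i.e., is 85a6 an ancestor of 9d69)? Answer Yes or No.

No

Ancestors of 9d69: {1d28, 4e0e, 9d69, bf88}.
85a6 is not in that set, so it is not an ancestor of 9d69.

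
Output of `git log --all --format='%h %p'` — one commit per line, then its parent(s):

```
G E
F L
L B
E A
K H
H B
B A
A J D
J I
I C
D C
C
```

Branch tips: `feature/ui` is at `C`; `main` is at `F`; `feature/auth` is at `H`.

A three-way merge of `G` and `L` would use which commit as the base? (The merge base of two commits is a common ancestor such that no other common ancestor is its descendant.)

A

Ancestors of G: {A, C, D, E, G, I, J}.
Ancestors of L: {A, B, C, D, I, J, L}.
Common ancestors: {A, C, D, I, J}.
Among these, A is not an ancestor of any other common ancestor — it is the merge base.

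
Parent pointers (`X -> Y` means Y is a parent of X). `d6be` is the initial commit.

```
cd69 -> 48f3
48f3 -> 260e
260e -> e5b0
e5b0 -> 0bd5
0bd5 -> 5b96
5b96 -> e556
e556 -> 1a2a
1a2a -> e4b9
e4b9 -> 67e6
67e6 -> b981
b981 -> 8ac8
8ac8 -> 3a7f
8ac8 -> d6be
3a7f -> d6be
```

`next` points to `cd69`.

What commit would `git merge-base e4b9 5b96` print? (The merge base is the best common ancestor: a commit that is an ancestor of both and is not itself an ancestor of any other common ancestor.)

e4b9

Ancestors of e4b9: {3a7f, 67e6, 8ac8, b981, d6be, e4b9}.
Ancestors of 5b96: {1a2a, 3a7f, 5b96, 67e6, 8ac8, b981, d6be, e4b9, e556}.
Common ancestors: {3a7f, 67e6, 8ac8, b981, d6be, e4b9}.
Among these, e4b9 is not an ancestor of any other common ancestor — it is the merge base.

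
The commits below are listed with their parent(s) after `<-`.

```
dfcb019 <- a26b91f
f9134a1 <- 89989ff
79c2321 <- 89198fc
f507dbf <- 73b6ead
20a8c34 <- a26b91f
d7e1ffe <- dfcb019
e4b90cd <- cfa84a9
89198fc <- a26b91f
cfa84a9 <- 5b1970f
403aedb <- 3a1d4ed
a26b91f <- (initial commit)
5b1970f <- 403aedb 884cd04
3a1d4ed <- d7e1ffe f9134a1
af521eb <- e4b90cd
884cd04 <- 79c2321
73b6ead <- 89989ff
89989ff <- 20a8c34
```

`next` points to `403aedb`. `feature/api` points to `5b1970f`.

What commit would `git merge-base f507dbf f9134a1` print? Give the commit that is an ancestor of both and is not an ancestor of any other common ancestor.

Ancestors of f507dbf: {20a8c34, 73b6ead, 89989ff, a26b91f, f507dbf}.
Ancestors of f9134a1: {20a8c34, 89989ff, a26b91f, f9134a1}.
Common ancestors: {20a8c34, 89989ff, a26b91f}.
Among these, 89989ff is not an ancestor of any other common ancestor — it is the merge base.

89989ff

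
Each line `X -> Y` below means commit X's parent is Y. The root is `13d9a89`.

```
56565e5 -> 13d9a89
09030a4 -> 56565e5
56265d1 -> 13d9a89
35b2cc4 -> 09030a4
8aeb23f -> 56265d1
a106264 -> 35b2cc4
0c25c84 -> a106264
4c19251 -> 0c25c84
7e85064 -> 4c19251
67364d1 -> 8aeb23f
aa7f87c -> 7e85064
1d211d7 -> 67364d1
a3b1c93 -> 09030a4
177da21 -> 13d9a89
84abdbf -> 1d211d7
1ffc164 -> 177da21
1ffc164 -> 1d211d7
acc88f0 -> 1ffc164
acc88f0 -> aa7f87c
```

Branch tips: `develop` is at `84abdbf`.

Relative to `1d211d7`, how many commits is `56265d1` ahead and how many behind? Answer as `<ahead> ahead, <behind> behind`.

0 ahead, 3 behind

Reachable from 56265d1: {13d9a89, 56265d1}.
Reachable from 1d211d7: {13d9a89, 1d211d7, 56265d1, 67364d1, 8aeb23f}.
Only in 56265d1's history (ahead): {} — 0.
Only in 1d211d7's history (behind): {1d211d7, 67364d1, 8aeb23f} — 3.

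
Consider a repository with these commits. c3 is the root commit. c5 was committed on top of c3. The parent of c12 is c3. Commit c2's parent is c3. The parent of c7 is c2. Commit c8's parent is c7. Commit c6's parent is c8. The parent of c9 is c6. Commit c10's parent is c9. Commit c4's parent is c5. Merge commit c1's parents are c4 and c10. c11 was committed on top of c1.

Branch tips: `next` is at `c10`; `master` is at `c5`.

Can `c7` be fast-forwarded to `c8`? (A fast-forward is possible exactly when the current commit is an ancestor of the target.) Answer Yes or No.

A fast-forward from c7 to c8 is possible iff c7 is an ancestor of c8.
Ancestors of c8: {c2, c3, c7, c8}.
c7 is among them, so fast-forward is possible.

Yes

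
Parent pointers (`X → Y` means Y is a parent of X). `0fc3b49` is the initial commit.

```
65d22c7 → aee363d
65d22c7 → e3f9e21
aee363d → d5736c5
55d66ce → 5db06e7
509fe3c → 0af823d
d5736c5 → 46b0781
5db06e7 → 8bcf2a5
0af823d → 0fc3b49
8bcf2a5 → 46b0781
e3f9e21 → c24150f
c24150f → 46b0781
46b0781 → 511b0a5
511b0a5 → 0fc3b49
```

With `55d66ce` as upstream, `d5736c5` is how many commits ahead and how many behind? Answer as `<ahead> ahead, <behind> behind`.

1 ahead, 3 behind

Reachable from d5736c5: {0fc3b49, 46b0781, 511b0a5, d5736c5}.
Reachable from 55d66ce: {0fc3b49, 46b0781, 511b0a5, 55d66ce, 5db06e7, 8bcf2a5}.
Only in d5736c5's history (ahead): {d5736c5} — 1.
Only in 55d66ce's history (behind): {55d66ce, 5db06e7, 8bcf2a5} — 3.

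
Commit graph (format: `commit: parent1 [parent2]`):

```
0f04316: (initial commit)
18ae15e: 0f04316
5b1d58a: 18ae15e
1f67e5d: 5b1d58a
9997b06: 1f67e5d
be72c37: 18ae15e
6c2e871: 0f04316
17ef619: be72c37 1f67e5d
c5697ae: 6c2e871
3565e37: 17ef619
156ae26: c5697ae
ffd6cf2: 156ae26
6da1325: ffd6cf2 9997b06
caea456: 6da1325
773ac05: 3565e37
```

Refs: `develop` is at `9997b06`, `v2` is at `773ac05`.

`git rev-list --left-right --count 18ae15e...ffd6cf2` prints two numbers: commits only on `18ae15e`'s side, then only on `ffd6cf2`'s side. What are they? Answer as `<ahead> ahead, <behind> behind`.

Reachable from 18ae15e: {0f04316, 18ae15e}.
Reachable from ffd6cf2: {0f04316, 156ae26, 6c2e871, c5697ae, ffd6cf2}.
Only in 18ae15e's history (ahead): {18ae15e} — 1.
Only in ffd6cf2's history (behind): {156ae26, 6c2e871, c5697ae, ffd6cf2} — 4.

1 ahead, 4 behind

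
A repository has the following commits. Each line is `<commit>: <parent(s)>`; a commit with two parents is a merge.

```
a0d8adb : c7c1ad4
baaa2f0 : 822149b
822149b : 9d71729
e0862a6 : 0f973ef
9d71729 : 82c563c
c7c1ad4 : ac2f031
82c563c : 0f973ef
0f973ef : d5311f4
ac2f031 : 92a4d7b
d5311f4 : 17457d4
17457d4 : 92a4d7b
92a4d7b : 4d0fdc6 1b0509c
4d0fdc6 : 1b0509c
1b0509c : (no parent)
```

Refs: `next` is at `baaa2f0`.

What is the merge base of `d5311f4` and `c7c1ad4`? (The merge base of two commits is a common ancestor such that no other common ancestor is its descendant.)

Ancestors of d5311f4: {17457d4, 1b0509c, 4d0fdc6, 92a4d7b, d5311f4}.
Ancestors of c7c1ad4: {1b0509c, 4d0fdc6, 92a4d7b, ac2f031, c7c1ad4}.
Common ancestors: {1b0509c, 4d0fdc6, 92a4d7b}.
Among these, 92a4d7b is not an ancestor of any other common ancestor — it is the merge base.

92a4d7b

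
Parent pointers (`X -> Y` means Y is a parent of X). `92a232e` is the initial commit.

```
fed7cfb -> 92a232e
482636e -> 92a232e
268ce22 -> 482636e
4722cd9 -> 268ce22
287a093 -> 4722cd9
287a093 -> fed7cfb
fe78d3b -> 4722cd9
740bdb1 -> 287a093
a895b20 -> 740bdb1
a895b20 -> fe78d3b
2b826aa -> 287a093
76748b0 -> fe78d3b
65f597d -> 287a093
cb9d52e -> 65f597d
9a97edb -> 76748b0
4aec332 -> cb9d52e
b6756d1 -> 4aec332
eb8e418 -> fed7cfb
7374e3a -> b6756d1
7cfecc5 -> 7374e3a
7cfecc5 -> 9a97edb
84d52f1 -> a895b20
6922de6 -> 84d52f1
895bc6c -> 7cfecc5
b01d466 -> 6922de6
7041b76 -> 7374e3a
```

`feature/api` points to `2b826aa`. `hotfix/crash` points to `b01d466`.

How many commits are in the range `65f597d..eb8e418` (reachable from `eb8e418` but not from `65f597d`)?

1

Reachable from eb8e418: {92a232e, eb8e418, fed7cfb}.
Reachable from 65f597d: {268ce22, 287a093, 4722cd9, 482636e, 65f597d, 92a232e, fed7cfb}.
In eb8e418's history but not 65f597d's: {eb8e418} — 1 commit.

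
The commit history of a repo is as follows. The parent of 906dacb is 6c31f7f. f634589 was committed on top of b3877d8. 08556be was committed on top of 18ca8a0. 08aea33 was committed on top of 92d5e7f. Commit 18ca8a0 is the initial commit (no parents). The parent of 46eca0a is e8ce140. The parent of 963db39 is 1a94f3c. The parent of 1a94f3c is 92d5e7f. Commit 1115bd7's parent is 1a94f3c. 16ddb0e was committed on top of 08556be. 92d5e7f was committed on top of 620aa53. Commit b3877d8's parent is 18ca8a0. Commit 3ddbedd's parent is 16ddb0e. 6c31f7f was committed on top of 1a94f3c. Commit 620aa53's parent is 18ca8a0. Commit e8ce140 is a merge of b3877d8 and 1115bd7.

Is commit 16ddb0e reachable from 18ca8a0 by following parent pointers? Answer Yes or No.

No

Ancestors of 18ca8a0: {18ca8a0}.
16ddb0e is not in that set, so it is not an ancestor of 18ca8a0.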